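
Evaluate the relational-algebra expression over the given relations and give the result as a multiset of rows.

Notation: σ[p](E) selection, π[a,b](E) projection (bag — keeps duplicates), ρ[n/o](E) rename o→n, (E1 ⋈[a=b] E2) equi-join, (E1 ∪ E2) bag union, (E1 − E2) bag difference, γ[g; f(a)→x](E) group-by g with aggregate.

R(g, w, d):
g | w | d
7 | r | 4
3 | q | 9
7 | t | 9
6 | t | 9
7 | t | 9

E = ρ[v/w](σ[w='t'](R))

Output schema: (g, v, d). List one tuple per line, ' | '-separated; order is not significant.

Row counts bottom-up:
  R → 5
  σ[w='t'](R) → 3
  ρ[v/w](σ[w='t'](R)) → 3

== RESULT ==
g | v | d
6 | t | 9
7 | t | 9
7 | t | 9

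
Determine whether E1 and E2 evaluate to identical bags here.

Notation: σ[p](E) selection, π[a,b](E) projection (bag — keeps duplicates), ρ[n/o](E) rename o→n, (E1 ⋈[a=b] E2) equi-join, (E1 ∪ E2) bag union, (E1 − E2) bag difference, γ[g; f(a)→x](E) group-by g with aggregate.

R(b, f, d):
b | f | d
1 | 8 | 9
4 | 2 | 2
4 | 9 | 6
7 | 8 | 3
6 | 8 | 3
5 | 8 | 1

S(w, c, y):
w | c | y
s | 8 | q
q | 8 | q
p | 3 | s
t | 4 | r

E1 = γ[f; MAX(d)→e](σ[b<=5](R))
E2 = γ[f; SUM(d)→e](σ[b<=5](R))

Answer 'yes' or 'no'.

E1 stepwise |·|:
  R → 6
  σ[b<=5](R) → 4
  γ[f; MAX(d)→e](σ[b<=5](R)) → 3
E2 stepwise |·|:
  R → 6
  σ[b<=5](R) → 4
  γ[f; SUM(d)→e](σ[b<=5](R)) → 3

E1 result:
f | e
2 | 2
8 | 9
9 | 6
E2 result:
f | e
2 | 2
8 | 10
9 | 6
Witness: (8, 9) appears 1× in E1 but 0× in E2.

no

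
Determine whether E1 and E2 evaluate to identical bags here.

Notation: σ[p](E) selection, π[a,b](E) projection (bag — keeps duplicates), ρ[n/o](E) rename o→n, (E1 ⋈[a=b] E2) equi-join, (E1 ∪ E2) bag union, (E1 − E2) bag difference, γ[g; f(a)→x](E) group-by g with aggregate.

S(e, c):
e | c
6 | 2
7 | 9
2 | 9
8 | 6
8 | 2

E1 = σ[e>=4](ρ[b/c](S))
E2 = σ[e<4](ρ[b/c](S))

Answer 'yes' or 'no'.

E1 stepwise |·|:
  S → 5
  ρ[b/c](S) → 5
  σ[e>=4](ρ[b/c](S)) → 4
E2 stepwise |·|:
  S → 5
  ρ[b/c](S) → 5
  σ[e<4](ρ[b/c](S)) → 1

E1 result:
e | b
6 | 2
7 | 9
8 | 2
8 | 6
E2 result:
e | b
2 | 9
Witness: (7, 9) appears 1× in E1 but 0× in E2.

no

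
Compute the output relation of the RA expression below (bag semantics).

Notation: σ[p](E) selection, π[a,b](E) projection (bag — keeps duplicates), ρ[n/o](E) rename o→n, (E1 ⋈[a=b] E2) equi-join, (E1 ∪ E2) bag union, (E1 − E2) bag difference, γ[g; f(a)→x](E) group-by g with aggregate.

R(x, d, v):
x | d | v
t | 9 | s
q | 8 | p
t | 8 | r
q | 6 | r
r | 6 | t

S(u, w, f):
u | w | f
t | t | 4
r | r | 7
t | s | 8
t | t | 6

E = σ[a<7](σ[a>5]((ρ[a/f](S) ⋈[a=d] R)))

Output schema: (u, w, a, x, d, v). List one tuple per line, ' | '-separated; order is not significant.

Row counts bottom-up:
  S → 4
  ρ[a/f](S) → 4
  R → 5
  (ρ[a/f](S) ⋈[a=d] R) → 4
  σ[a>5]((ρ[a/f](S) ⋈[a=d] R)) → 4
  σ[a<7](σ[a>5]((ρ[a/f](S) ⋈[a=d] R))) → 2

== RESULT ==
u | w | a | x | d | v
t | t | 6 | q | 6 | r
t | t | 6 | r | 6 | t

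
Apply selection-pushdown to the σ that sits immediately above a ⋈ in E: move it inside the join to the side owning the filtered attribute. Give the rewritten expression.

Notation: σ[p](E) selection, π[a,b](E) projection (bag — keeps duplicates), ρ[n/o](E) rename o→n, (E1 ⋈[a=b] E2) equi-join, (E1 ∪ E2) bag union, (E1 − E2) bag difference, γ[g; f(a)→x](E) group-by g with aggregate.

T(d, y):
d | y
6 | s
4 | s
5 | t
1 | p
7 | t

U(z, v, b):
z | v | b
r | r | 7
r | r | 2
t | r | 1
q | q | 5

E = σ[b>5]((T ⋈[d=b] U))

σ filters on b, owned by the right side.
E' = (T ⋈[d=b] σ[b>5](U))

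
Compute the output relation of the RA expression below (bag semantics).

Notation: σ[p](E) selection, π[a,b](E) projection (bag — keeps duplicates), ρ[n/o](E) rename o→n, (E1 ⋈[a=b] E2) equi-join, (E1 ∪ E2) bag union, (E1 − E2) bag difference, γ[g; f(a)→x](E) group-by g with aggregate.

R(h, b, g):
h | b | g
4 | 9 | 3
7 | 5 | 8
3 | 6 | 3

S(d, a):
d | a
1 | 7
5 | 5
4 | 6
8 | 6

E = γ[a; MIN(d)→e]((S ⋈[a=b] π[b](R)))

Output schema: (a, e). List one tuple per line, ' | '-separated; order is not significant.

Stepwise |·|:
  S → 4
  R → 3
  π[b](R) → 3
  (S ⋈[a=b] π[b](R)) → 3
  γ[a; MIN(d)→e]((S ⋈[a=b] π[b](R))) → 2

== RESULT ==
a | e
5 | 5
6 | 4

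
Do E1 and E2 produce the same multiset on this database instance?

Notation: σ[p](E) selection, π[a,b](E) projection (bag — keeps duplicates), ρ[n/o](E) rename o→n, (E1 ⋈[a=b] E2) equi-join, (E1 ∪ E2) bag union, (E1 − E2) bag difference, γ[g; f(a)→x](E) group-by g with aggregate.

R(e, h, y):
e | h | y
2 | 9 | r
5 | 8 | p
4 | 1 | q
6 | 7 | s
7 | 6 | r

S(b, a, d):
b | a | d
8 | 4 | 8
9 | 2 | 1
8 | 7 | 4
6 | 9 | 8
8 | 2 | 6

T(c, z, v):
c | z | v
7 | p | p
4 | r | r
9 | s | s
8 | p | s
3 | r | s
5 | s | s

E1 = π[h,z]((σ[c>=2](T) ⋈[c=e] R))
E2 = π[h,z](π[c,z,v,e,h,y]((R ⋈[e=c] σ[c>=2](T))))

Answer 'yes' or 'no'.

E1 subexpression sizes:
  T → 6
  σ[c>=2](T) → 6
  R → 5
  (σ[c>=2](T) ⋈[c=e] R) → 3
  π[h,z]((σ[c>=2](T) ⋈[c=e] R)) → 3
E2 subexpression sizes:
  R → 5
  T → 6
  σ[c>=2](T) → 6
  (R ⋈[e=c] σ[c>=2](T)) → 3
  π[c,z,v,e,h,y]((R ⋈[e=c] σ[c>=2](T))) → 3
  π[h,z](π[c,z,v,e,h,y]((R ⋈[e=c] σ[c>=2](T)))) → 3

E1 and E2 produce the same multiset:
h | z
1 | r
6 | p
8 | s

yes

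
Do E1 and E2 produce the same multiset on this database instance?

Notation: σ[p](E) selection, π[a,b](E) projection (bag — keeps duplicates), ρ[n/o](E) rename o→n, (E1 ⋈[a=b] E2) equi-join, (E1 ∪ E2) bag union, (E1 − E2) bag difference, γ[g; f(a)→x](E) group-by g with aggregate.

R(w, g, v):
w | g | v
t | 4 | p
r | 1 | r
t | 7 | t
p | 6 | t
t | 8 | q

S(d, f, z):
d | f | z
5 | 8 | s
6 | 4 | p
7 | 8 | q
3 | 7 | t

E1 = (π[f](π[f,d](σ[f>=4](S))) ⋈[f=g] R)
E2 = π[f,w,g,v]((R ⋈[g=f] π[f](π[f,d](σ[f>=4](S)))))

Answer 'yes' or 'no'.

E1 per-node cardinality:
  S → 4
  σ[f>=4](S) → 4
  π[f,d](σ[f>=4](S)) → 4
  π[f](π[f,d](σ[f>=4](S))) → 4
  R → 5
  (π[f](π[f,d](σ[f>=4](S))) ⋈[f=g] R) → 4
E2 per-node cardinality:
  R → 5
  S → 4
  σ[f>=4](S) → 4
  π[f,d](σ[f>=4](S)) → 4
  π[f](π[f,d](σ[f>=4](S))) → 4
  (R ⋈[g=f] π[f](π[f,d](σ[f>=4](S)))) → 4
  π[f,w,g,v]((R ⋈[g=f] π[f](π[f,d](σ[f>=4](S))))) → 4

E1 and E2 produce the same multiset:
f | w | g | v
4 | t | 4 | p
7 | t | 7 | t
8 | t | 8 | q
8 | t | 8 | q

yes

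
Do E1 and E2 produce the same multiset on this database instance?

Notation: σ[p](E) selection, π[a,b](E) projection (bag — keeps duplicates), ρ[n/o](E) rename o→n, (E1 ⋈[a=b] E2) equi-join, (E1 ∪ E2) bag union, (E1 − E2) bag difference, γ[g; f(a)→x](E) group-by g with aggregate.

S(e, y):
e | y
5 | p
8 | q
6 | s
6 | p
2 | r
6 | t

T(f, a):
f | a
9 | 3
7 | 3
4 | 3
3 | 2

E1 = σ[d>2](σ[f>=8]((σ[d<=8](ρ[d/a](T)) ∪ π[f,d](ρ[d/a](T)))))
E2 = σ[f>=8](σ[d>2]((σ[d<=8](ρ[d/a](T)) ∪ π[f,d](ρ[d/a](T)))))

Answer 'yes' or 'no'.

E1 row counts bottom-up:
  T → 4
  ρ[d/a](T) → 4
  σ[d<=8](ρ[d/a](T)) → 4
  T → 4
  ρ[d/a](T) → 4
  π[f,d](ρ[d/a](T)) → 4
  (σ[d<=8](ρ[d/a](T)) ∪ π[f,d](ρ[d/a](T))) → 8
  σ[f>=8]((σ[d<=8](ρ[d/a](T)) ∪ π[f,d](ρ[d/a](T)))) → 2
  σ[d>2](σ[f>=8]((σ[d<=8](ρ[d/a](T)) ∪ π[f,d](ρ[d/a](T))))) → 2
E2 row counts bottom-up:
  T → 4
  ρ[d/a](T) → 4
  σ[d<=8](ρ[d/a](T)) → 4
  T → 4
  ρ[d/a](T) → 4
  π[f,d](ρ[d/a](T)) → 4
  (σ[d<=8](ρ[d/a](T)) ∪ π[f,d](ρ[d/a](T))) → 8
  σ[d>2]((σ[d<=8](ρ[d/a](T)) ∪ π[f,d](ρ[d/a](T)))) → 6
  σ[f>=8](σ[d>2]((σ[d<=8](ρ[d/a](T)) ∪ π[f,d](ρ[d/a](T))))) → 2

E1 and E2 produce the same multiset:
f | d
9 | 3
9 | 3

yes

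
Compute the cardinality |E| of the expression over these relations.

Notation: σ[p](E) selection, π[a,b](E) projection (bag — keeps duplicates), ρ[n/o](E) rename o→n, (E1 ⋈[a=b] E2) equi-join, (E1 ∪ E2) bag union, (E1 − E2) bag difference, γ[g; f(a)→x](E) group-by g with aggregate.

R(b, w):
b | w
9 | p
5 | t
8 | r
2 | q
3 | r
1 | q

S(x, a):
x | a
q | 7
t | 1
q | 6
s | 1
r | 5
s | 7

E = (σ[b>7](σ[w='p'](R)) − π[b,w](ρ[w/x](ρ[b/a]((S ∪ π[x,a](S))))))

Per-node cardinality:
  R → 6
  σ[w='p'](R) → 1
  σ[b>7](σ[w='p'](R)) → 1
  S → 6
  S → 6
  π[x,a](S) → 6
  (S ∪ π[x,a](S)) → 12
  ρ[b/a]((S ∪ π[x,a](S))) → 12
  ρ[w/x](ρ[b/a]((S ∪ π[x,a](S)))) → 12
  π[b,w](ρ[w/x](ρ[b/a]((S ∪ π[x,a](S))))) → 12
  (σ[b>7](σ[w='p'](R)) − π[b,w](ρ[w/x](ρ[b/a]((S ∪ π[x,a](S)))))) → 1

|E| = 1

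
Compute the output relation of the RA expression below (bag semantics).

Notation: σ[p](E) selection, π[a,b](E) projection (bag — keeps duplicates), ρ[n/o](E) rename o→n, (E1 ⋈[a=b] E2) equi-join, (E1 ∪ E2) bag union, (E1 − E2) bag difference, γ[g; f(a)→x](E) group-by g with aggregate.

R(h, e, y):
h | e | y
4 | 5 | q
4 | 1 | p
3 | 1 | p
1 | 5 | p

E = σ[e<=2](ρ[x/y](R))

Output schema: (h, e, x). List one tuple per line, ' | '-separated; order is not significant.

Per-node cardinality:
  R → 4
  ρ[x/y](R) → 4
  σ[e<=2](ρ[x/y](R)) → 2

== RESULT ==
h | e | x
3 | 1 | p
4 | 1 | p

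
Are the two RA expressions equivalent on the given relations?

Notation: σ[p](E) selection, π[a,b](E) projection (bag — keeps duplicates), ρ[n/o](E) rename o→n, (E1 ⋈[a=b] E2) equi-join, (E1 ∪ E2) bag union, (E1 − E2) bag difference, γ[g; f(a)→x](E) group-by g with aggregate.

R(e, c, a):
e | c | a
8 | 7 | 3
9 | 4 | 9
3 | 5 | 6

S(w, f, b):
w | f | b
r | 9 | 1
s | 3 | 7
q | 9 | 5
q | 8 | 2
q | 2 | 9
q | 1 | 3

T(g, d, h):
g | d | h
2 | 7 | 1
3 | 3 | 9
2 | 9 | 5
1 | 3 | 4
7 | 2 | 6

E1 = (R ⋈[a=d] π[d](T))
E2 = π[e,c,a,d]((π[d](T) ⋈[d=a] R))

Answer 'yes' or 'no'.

E1 row counts bottom-up:
  R → 3
  T → 5
  π[d](T) → 5
  (R ⋈[a=d] π[d](T)) → 3
E2 row counts bottom-up:
  T → 5
  π[d](T) → 5
  R → 3
  (π[d](T) ⋈[d=a] R) → 3
  π[e,c,a,d]((π[d](T) ⋈[d=a] R)) → 3

E1 and E2 produce the same multiset:
e | c | a | d
8 | 7 | 3 | 3
8 | 7 | 3 | 3
9 | 4 | 9 | 9

yes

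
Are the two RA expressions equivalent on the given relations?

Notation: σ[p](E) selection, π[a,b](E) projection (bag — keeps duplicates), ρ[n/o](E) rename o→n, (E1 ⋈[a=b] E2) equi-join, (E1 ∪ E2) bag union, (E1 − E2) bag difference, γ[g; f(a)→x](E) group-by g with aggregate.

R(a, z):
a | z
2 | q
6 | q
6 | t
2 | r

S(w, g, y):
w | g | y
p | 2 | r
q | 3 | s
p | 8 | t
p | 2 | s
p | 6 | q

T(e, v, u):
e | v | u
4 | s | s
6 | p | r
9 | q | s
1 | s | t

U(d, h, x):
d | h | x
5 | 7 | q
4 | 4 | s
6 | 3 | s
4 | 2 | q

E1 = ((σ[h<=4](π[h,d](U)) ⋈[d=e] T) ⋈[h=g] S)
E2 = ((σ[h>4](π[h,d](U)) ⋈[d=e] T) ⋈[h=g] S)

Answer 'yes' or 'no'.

E1 stepwise |·|:
  U → 4
  π[h,d](U) → 4
  σ[h<=4](π[h,d](U)) → 3
  T → 4
  (σ[h<=4](π[h,d](U)) ⋈[d=e] T) → 3
  S → 5
  ((σ[h<=4](π[h,d](U)) ⋈[d=e] T) ⋈[h=g] S) → 3
E2 stepwise |·|:
  U → 4
  π[h,d](U) → 4
  σ[h>4](π[h,d](U)) → 1
  T → 4
  (σ[h>4](π[h,d](U)) ⋈[d=e] T) → 0
  S → 5
  ((σ[h>4](π[h,d](U)) ⋈[d=e] T) ⋈[h=g] S) → 0

E1 result:
h | d | e | v | u | w | g | y
2 | 4 | 4 | s | s | p | 2 | r
2 | 4 | 4 | s | s | p | 2 | s
3 | 6 | 6 | p | r | q | 3 | s
E2 result:
h | d | e | v | u | w | g | y
(0 rows)
Witness: (2, 4, 4, 's', 's', 'p', 2, 's') appears 1× in E1 but 0× in E2.

no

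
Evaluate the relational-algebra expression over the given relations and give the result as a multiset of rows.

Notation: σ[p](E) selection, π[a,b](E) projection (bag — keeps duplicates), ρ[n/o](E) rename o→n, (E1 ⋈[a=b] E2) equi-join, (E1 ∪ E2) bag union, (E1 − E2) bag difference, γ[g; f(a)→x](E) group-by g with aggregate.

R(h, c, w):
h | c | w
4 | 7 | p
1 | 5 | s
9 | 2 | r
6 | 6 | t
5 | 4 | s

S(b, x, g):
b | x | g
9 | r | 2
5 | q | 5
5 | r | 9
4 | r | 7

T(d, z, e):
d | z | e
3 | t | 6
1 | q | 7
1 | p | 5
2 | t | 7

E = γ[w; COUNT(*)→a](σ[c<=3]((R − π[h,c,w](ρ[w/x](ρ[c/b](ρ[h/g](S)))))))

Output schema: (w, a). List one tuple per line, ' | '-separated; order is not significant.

Subexpression sizes:
  R → 5
  S → 4
  ρ[h/g](S) → 4
  ρ[c/b](ρ[h/g](S)) → 4
  ρ[w/x](ρ[c/b](ρ[h/g](S))) → 4
  π[h,c,w](ρ[w/x](ρ[c/b](ρ[h/g](S)))) → 4
  (R − π[h,c,w](ρ[w/x](ρ[c/b](ρ[h/g](S))))) → 5
  σ[c<=3]((R − π[h,c,w](ρ[w/x](ρ[c/b](ρ[h/g](S)))))) → 1
  γ[w; COUNT(*)→a](σ[c<=3]((R − π[h,c,w](ρ[w/x](ρ[c/b](ρ[h/g](S))))))) → 1

== RESULT ==
w | a
r | 1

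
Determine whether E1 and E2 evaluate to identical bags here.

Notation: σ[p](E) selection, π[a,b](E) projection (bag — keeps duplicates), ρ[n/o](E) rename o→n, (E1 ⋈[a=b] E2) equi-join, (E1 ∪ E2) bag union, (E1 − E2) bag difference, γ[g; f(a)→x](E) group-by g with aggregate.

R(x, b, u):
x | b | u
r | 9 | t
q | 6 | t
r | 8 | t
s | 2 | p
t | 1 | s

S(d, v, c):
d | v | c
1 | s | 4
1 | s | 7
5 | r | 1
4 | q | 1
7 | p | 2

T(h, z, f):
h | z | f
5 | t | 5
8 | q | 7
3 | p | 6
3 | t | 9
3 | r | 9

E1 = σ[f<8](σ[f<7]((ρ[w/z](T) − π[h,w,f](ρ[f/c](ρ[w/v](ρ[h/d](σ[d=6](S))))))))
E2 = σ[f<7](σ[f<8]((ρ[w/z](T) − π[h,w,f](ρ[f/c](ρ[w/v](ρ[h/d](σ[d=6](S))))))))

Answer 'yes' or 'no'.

E1 per-node cardinality:
  T → 5
  ρ[w/z](T) → 5
  S → 5
  σ[d=6](S) → 0
  ρ[h/d](σ[d=6](S)) → 0
  ρ[w/v](ρ[h/d](σ[d=6](S))) → 0
  ρ[f/c](ρ[w/v](ρ[h/d](σ[d=6](S)))) → 0
  π[h,w,f](ρ[f/c](ρ[w/v](ρ[h/d](σ[d=6](S))))) → 0
  (ρ[w/z](T) − π[h,w,f](ρ[f/c](ρ[w/v](ρ[h/d](σ[d=6](S)))))) → 5
  σ[f<7]((ρ[w/z](T) − π[h,w,f](ρ[f/c](ρ[w/v](ρ[h/d](σ[d=6](S))))))) → 2
  σ[f<8](σ[f<7]((ρ[w/z](T) − π[h,w,f](ρ[f/c](ρ[w/v](ρ[h/d](σ[d=6](S)))))))) → 2
E2 per-node cardinality:
  T → 5
  ρ[w/z](T) → 5
  S → 5
  σ[d=6](S) → 0
  ρ[h/d](σ[d=6](S)) → 0
  ρ[w/v](ρ[h/d](σ[d=6](S))) → 0
  ρ[f/c](ρ[w/v](ρ[h/d](σ[d=6](S)))) → 0
  π[h,w,f](ρ[f/c](ρ[w/v](ρ[h/d](σ[d=6](S))))) → 0
  (ρ[w/z](T) − π[h,w,f](ρ[f/c](ρ[w/v](ρ[h/d](σ[d=6](S)))))) → 5
  σ[f<8]((ρ[w/z](T) − π[h,w,f](ρ[f/c](ρ[w/v](ρ[h/d](σ[d=6](S))))))) → 3
  σ[f<7](σ[f<8]((ρ[w/z](T) − π[h,w,f](ρ[f/c](ρ[w/v](ρ[h/d](σ[d=6](S)))))))) → 2

E1 and E2 produce the same multiset:
h | w | f
3 | p | 6
5 | t | 5

yes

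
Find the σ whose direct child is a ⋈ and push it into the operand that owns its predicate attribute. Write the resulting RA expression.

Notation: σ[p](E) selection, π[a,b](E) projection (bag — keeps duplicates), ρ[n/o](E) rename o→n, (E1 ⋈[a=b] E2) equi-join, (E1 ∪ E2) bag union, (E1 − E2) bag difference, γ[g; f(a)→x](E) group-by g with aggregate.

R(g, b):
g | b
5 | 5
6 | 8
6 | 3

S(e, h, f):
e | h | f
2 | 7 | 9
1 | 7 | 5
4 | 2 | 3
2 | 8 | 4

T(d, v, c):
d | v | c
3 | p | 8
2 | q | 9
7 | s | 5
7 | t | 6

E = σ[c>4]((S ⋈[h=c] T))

σ filters on c, owned by the right side.
E' = (S ⋈[h=c] σ[c>4](T))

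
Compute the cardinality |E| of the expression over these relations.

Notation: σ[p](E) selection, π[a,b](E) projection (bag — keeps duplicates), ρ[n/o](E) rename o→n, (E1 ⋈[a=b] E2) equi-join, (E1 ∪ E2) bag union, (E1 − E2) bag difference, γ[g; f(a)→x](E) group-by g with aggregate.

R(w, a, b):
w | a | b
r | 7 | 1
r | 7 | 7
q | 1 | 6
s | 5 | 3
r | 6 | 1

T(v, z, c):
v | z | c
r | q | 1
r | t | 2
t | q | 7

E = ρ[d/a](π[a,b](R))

Stepwise |·|:
  R → 5
  π[a,b](R) → 5
  ρ[d/a](π[a,b](R)) → 5

|E| = 5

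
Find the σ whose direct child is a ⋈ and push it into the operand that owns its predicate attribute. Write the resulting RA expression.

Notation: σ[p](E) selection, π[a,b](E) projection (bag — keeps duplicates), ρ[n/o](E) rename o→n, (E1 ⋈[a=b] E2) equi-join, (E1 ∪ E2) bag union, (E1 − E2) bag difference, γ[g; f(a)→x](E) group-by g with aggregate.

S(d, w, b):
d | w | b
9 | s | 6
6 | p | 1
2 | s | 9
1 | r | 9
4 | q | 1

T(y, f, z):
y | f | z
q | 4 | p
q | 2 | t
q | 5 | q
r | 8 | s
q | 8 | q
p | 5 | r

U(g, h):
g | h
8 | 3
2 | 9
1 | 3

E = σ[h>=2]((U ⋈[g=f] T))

σ filters on h, owned by the left side.
E' = (σ[h>=2](U) ⋈[g=f] T)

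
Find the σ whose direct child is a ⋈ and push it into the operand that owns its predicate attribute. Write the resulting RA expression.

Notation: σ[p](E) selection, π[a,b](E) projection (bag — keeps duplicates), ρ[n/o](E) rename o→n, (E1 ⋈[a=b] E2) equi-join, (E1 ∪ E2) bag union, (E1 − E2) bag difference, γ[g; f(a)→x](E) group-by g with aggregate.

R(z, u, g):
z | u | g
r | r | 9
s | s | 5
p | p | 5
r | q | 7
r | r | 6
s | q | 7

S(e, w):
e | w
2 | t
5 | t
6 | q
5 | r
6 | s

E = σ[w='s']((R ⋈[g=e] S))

σ filters on w, owned by the right side.
E' = (R ⋈[g=e] σ[w='s'](S))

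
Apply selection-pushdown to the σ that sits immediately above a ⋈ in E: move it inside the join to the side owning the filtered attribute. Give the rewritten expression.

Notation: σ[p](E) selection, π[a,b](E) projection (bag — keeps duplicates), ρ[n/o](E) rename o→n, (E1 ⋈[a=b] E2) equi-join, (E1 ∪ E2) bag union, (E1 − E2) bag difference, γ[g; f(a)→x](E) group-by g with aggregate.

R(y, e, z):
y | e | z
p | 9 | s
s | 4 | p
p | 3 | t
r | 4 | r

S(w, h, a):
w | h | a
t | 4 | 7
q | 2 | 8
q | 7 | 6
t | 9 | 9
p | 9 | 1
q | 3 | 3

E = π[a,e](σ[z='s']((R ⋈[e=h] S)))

σ filters on z, owned by the left side.
E' = π[a,e]((σ[z='s'](R) ⋈[e=h] S))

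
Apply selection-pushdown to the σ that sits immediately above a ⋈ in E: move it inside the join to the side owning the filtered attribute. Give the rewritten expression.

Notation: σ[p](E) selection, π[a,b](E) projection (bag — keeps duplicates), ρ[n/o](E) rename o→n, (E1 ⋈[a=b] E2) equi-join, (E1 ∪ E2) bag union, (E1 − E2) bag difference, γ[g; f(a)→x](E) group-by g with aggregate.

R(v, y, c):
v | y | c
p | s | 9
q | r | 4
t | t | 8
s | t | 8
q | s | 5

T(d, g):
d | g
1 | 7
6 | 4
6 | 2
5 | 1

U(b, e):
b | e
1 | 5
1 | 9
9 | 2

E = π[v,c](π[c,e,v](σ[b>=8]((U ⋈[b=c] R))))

σ filters on b, owned by the left side.
E' = π[v,c](π[c,e,v]((σ[b>=8](U) ⋈[b=c] R)))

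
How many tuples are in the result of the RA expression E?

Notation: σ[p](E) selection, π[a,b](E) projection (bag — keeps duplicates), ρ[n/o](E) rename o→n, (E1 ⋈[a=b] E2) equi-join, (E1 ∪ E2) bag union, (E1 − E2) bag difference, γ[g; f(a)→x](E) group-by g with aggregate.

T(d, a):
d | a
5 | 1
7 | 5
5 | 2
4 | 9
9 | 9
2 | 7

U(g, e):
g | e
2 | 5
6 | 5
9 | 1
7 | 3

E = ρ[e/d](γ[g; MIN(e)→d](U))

Subexpression sizes:
  U → 4
  γ[g; MIN(e)→d](U) → 4
  ρ[e/d](γ[g; MIN(e)→d](U)) → 4

|E| = 4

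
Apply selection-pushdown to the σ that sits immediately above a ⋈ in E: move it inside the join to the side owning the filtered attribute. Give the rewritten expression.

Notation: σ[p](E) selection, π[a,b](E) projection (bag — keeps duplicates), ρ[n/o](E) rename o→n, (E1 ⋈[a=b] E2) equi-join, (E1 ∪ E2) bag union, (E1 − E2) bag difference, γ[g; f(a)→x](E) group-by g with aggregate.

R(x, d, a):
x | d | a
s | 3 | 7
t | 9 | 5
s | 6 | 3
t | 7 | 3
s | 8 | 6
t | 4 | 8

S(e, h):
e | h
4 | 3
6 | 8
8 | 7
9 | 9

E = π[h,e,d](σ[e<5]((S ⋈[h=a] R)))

σ filters on e, owned by the left side.
E' = π[h,e,d]((σ[e<5](S) ⋈[h=a] R))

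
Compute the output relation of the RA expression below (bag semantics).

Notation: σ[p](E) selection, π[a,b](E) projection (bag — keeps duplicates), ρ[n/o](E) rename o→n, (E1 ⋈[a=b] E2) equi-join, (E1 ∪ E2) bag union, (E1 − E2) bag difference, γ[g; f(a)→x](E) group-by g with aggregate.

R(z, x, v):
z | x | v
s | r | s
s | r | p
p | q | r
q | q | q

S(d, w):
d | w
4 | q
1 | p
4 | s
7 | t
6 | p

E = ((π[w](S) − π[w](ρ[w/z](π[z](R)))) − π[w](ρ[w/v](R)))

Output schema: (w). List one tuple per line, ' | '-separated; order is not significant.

Row counts bottom-up:
  S → 5
  π[w](S) → 5
  R → 4
  π[z](R) → 4
  ρ[w/z](π[z](R)) → 4
  π[w](ρ[w/z](π[z](R))) → 4
  (π[w](S) − π[w](ρ[w/z](π[z](R)))) → 2
  R → 4
  ρ[w/v](R) → 4
  π[w](ρ[w/v](R)) → 4
  ((π[w](S) − π[w](ρ[w/z](π[z](R)))) − π[w](ρ[w/v](R))) → 1

== RESULT ==
w
t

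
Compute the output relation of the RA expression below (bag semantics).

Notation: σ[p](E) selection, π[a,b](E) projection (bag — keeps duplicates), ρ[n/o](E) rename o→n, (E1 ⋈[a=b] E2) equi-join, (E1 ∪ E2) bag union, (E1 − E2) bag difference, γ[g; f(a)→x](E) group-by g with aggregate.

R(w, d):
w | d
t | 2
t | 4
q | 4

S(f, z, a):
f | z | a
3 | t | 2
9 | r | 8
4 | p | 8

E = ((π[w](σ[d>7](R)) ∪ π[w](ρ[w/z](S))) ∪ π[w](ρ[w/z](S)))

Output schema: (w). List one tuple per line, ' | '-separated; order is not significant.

Stepwise |·|:
  R → 3
  σ[d>7](R) → 0
  π[w](σ[d>7](R)) → 0
  S → 3
  ρ[w/z](S) → 3
  π[w](ρ[w/z](S)) → 3
  (π[w](σ[d>7](R)) ∪ π[w](ρ[w/z](S))) → 3
  S → 3
  ρ[w/z](S) → 3
  π[w](ρ[w/z](S)) → 3
  ((π[w](σ[d>7](R)) ∪ π[w](ρ[w/z](S))) ∪ π[w](ρ[w/z](S))) → 6

== RESULT ==
w
p
p
r
r
t
t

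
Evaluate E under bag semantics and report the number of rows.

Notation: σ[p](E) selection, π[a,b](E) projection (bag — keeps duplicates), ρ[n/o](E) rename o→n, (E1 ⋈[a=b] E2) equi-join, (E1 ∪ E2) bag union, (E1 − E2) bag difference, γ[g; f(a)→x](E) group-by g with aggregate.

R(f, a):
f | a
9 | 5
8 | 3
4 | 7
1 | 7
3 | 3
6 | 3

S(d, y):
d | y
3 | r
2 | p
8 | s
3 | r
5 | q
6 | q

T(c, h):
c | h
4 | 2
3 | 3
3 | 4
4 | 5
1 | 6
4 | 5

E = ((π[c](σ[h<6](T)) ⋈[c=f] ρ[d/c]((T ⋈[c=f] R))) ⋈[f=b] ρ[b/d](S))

Subexpression sizes:
  T → 6
  σ[h<6](T) → 5
  π[c](σ[h<6](T)) → 5
  T → 6
  R → 6
  (T ⋈[c=f] R) → 6
  ρ[d/c]((T ⋈[c=f] R)) → 6
  (π[c](σ[h<6](T)) ⋈[c=f] ρ[d/c]((T ⋈[c=f] R))) → 13
  S → 6
  ρ[b/d](S) → 6
  ((π[c](σ[h<6](T)) ⋈[c=f] ρ[d/c]((T ⋈[c=f] R))) ⋈[f=b] ρ[b/d](S)) → 8

|E| = 8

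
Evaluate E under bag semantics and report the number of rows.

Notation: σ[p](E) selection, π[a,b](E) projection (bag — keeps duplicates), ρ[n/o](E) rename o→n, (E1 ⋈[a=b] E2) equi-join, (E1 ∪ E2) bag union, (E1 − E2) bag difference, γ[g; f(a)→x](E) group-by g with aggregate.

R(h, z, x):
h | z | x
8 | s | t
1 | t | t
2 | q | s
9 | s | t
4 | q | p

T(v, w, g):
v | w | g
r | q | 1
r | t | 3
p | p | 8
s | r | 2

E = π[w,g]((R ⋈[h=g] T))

Subexpression sizes:
  R → 5
  T → 4
  (R ⋈[h=g] T) → 3
  π[w,g]((R ⋈[h=g] T)) → 3

|E| = 3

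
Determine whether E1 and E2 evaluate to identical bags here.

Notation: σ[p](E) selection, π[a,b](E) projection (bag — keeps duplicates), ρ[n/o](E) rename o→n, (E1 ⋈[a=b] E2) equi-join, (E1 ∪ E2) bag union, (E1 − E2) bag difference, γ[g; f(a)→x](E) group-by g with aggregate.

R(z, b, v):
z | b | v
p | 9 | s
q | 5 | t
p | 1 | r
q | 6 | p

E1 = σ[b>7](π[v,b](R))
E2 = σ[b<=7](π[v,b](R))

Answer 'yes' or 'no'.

E1 subexpression sizes:
  R → 4
  π[v,b](R) → 4
  σ[b>7](π[v,b](R)) → 1
E2 subexpression sizes:
  R → 4
  π[v,b](R) → 4
  σ[b<=7](π[v,b](R)) → 3

E1 result:
v | b
s | 9
E2 result:
v | b
p | 6
r | 1
t | 5
Witness: ('s', 9) appears 1× in E1 but 0× in E2.

no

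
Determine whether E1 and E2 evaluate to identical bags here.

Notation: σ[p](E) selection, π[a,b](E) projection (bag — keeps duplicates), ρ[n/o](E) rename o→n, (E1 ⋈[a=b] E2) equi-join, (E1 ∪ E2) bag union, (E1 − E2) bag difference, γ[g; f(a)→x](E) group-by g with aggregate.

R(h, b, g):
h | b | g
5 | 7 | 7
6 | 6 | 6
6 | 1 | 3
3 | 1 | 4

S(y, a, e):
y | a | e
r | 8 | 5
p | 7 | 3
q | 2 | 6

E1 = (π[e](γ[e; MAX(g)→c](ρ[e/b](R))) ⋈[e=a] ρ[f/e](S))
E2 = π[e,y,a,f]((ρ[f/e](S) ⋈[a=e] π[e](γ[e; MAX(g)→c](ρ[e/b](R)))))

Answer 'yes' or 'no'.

E1 subexpression sizes:
  R → 4
  ρ[e/b](R) → 4
  γ[e; MAX(g)→c](ρ[e/b](R)) → 3
  π[e](γ[e; MAX(g)→c](ρ[e/b](R))) → 3
  S → 3
  ρ[f/e](S) → 3
  (π[e](γ[e; MAX(g)→c](ρ[e/b](R))) ⋈[e=a] ρ[f/e](S)) → 1
E2 subexpression sizes:
  S → 3
  ρ[f/e](S) → 3
  R → 4
  ρ[e/b](R) → 4
  γ[e; MAX(g)→c](ρ[e/b](R)) → 3
  π[e](γ[e; MAX(g)→c](ρ[e/b](R))) → 3
  (ρ[f/e](S) ⋈[a=e] π[e](γ[e; MAX(g)→c](ρ[e/b](R)))) → 1
  π[e,y,a,f]((ρ[f/e](S) ⋈[a=e] π[e](γ[e; MAX(g)→c](ρ[e/b](R))))) → 1

E1 and E2 produce the same multiset:
e | y | a | f
7 | p | 7 | 3

yes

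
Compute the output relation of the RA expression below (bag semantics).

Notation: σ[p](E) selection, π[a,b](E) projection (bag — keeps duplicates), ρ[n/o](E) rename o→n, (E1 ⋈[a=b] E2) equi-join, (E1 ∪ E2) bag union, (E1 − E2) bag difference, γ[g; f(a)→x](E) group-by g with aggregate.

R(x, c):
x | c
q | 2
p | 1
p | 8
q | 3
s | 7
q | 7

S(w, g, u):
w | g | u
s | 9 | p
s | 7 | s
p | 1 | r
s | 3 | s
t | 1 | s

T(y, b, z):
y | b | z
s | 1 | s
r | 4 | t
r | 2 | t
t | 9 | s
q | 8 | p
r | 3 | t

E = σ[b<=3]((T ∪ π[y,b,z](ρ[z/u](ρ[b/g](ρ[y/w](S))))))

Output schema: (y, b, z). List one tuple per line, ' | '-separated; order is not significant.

Per-node cardinality:
  T → 6
  S → 5
  ρ[y/w](S) → 5
  ρ[b/g](ρ[y/w](S)) → 5
  ρ[z/u](ρ[b/g](ρ[y/w](S))) → 5
  π[y,b,z](ρ[z/u](ρ[b/g](ρ[y/w](S)))) → 5
  (T ∪ π[y,b,z](ρ[z/u](ρ[b/g](ρ[y/w](S))))) → 11
  σ[b<=3]((T ∪ π[y,b,z](ρ[z/u](ρ[b/g](ρ[y/w](S)))))) → 6

== RESULT ==
y | b | z
p | 1 | r
r | 2 | t
r | 3 | t
s | 1 | s
s | 3 | s
t | 1 | s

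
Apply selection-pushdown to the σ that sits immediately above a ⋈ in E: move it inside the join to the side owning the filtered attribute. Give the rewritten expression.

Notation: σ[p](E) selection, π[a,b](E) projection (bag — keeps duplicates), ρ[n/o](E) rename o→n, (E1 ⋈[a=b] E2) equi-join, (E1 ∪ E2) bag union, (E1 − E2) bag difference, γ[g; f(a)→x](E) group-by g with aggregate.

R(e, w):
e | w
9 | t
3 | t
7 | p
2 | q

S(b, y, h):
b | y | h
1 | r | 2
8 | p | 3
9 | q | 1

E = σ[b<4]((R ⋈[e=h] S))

σ filters on b, owned by the right side.
E' = (R ⋈[e=h] σ[b<4](S))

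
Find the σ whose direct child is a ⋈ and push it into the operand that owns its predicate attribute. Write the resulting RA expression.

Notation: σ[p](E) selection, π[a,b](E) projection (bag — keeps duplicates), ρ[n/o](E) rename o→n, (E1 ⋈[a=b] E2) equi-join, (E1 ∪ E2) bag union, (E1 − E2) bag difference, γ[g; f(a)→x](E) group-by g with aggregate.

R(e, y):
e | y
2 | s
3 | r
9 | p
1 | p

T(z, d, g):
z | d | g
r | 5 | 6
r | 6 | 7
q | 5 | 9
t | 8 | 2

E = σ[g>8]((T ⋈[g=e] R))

σ filters on g, owned by the left side.
E' = (σ[g>8](T) ⋈[g=e] R)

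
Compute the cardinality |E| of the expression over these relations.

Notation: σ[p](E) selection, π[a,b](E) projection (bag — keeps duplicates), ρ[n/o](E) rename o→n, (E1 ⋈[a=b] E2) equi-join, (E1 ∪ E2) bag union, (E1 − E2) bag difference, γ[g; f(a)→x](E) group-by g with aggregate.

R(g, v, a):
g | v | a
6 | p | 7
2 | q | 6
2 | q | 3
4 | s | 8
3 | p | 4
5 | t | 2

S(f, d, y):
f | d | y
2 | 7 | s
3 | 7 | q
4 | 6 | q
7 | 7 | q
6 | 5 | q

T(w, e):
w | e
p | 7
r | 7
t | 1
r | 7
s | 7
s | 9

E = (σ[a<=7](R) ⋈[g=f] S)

Stepwise |·|:
  R → 6
  σ[a<=7](R) → 5
  S → 5
  (σ[a<=7](R) ⋈[g=f] S) → 4

|E| = 4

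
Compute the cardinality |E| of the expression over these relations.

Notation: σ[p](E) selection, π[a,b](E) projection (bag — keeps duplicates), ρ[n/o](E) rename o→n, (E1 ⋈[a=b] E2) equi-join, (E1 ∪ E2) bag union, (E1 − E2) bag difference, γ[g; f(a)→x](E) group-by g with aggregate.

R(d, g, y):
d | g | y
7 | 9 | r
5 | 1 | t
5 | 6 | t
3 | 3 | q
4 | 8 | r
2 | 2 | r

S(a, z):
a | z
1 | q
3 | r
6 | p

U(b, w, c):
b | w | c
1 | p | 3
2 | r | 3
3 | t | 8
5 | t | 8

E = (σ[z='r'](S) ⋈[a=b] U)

Stepwise |·|:
  S → 3
  σ[z='r'](S) → 1
  U → 4
  (σ[z='r'](S) ⋈[a=b] U) → 1

|E| = 1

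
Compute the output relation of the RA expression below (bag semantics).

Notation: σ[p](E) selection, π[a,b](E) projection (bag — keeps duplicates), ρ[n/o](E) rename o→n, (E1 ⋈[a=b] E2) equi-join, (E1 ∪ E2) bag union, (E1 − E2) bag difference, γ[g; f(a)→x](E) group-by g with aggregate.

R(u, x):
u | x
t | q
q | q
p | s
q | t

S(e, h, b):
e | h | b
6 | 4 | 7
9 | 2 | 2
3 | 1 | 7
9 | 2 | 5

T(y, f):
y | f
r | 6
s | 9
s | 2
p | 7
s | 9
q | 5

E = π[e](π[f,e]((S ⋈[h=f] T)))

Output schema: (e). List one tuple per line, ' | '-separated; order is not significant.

Per-node cardinality:
  S → 4
  T → 6
  (S ⋈[h=f] T) → 2
  π[f,e]((S ⋈[h=f] T)) → 2
  π[e](π[f,e]((S ⋈[h=f] T))) → 2

== RESULT ==
e
9
9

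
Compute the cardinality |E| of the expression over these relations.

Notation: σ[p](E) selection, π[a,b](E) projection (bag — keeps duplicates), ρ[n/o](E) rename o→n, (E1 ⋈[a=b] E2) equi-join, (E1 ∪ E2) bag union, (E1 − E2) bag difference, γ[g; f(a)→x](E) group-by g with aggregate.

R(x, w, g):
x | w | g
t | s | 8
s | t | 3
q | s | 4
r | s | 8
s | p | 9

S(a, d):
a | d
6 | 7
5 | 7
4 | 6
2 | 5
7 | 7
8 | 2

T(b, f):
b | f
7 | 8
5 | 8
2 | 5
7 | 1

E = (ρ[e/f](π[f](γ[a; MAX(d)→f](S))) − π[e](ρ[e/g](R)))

Per-node cardinality:
  S → 6
  γ[a; MAX(d)→f](S) → 6
  π[f](γ[a; MAX(d)→f](S)) → 6
  ρ[e/f](π[f](γ[a; MAX(d)→f](S))) → 6
  R → 5
  ρ[e/g](R) → 5
  π[e](ρ[e/g](R)) → 5
  (ρ[e/f](π[f](γ[a; MAX(d)→f](S))) − π[e](ρ[e/g](R))) → 6

|E| = 6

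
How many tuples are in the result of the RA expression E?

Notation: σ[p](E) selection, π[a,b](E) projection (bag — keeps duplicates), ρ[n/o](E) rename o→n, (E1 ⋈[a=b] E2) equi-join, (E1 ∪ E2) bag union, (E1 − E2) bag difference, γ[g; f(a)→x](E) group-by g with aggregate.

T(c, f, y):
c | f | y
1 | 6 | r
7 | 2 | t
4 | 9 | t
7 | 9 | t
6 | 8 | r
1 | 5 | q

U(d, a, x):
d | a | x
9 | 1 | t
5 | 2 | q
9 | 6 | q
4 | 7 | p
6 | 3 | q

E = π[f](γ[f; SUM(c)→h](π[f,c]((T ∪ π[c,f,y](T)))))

Row counts bottom-up:
  T → 6
  T → 6
  π[c,f,y](T) → 6
  (T ∪ π[c,f,y](T)) → 12
  π[f,c]((T ∪ π[c,f,y](T))) → 12
  γ[f; SUM(c)→h](π[f,c]((T ∪ π[c,f,y](T)))) → 5
  π[f](γ[f; SUM(c)→h](π[f,c]((T ∪ π[c,f,y](T))))) → 5

|E| = 5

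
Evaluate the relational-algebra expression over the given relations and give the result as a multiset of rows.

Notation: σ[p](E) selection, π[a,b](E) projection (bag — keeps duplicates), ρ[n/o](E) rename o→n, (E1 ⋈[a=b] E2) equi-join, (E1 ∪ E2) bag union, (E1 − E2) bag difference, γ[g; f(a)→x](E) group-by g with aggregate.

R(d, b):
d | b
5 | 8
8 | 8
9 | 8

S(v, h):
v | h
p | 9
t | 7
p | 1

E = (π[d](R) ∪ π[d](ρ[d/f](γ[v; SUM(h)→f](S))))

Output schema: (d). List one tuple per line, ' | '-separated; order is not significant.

Subexpression sizes:
  R → 3
  π[d](R) → 3
  S → 3
  γ[v; SUM(h)→f](S) → 2
  ρ[d/f](γ[v; SUM(h)→f](S)) → 2
  π[d](ρ[d/f](γ[v; SUM(h)→f](S))) → 2
  (π[d](R) ∪ π[d](ρ[d/f](γ[v; SUM(h)→f](S)))) → 5

== RESULT ==
d
5
7
8
9
10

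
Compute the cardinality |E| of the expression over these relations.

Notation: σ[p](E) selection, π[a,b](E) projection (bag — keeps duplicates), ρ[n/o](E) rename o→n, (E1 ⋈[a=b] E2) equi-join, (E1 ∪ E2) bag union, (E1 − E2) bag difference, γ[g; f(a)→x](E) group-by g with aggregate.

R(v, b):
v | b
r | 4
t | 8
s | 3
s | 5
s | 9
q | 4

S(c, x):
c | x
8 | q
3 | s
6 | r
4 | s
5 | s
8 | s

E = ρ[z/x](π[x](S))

Row counts bottom-up:
  S → 6
  π[x](S) → 6
  ρ[z/x](π[x](S)) → 6

|E| = 6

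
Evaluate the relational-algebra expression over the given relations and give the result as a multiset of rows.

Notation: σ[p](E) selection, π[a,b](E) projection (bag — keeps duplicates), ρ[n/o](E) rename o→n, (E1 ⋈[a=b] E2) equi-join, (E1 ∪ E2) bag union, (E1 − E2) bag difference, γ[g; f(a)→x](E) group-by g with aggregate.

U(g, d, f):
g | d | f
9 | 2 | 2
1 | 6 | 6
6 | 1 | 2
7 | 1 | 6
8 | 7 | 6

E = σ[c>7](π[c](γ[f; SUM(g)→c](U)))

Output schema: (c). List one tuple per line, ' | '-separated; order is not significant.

Stepwise |·|:
  U → 5
  γ[f; SUM(g)→c](U) → 2
  π[c](γ[f; SUM(g)→c](U)) → 2
  σ[c>7](π[c](γ[f; SUM(g)→c](U))) → 2

== RESULT ==
c
15
16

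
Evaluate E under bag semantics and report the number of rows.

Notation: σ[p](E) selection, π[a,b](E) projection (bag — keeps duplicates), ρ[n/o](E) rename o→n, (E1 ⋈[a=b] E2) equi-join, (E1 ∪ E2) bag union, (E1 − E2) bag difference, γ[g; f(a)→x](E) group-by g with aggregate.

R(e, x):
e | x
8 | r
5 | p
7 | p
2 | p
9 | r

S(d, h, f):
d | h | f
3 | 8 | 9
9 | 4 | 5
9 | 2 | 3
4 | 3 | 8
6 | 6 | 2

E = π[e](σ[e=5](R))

Per-node cardinality:
  R → 5
  σ[e=5](R) → 1
  π[e](σ[e=5](R)) → 1

|E| = 1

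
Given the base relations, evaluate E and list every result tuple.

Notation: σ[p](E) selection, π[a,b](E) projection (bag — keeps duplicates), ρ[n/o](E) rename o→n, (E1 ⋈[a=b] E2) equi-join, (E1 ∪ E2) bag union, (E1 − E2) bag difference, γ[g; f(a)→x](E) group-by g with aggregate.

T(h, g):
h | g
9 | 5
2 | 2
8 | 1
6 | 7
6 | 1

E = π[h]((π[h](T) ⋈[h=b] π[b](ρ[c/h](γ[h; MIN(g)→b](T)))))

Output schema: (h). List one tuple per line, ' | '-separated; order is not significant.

Per-node cardinality:
  T → 5
  π[h](T) → 5
  T → 5
  γ[h; MIN(g)→b](T) → 4
  ρ[c/h](γ[h; MIN(g)→b](T)) → 4
  π[b](ρ[c/h](γ[h; MIN(g)→b](T))) → 4
  (π[h](T) ⋈[h=b] π[b](ρ[c/h](γ[h; MIN(g)→b](T)))) → 1
  π[h]((π[h](T) ⋈[h=b] π[b](ρ[c/h](γ[h; MIN(g)→b](T))))) → 1

== RESULT ==
h
2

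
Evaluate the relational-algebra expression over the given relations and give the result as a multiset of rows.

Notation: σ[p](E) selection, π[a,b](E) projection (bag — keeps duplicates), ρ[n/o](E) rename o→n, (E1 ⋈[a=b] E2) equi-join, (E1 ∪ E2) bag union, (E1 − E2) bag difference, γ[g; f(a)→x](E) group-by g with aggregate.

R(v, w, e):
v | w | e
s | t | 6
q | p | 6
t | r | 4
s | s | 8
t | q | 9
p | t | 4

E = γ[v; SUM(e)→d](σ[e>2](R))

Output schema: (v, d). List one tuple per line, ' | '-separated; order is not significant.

Stepwise |·|:
  R → 6
  σ[e>2](R) → 6
  γ[v; SUM(e)→d](σ[e>2](R)) → 4

== RESULT ==
v | d
p | 4
q | 6
s | 14
t | 13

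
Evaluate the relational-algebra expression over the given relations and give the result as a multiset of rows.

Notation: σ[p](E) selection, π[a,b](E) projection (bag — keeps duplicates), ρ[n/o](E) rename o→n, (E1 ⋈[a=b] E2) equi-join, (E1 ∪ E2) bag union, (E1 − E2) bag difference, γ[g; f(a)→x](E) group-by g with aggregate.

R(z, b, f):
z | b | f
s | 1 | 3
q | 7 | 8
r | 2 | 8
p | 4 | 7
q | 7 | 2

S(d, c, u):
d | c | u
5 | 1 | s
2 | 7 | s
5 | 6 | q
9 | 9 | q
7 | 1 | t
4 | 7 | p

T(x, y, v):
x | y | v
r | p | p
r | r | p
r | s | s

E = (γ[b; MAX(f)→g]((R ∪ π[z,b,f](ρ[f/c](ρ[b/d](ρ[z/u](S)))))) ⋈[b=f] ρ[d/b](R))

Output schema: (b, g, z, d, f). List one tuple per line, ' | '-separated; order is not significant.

Stepwise |·|:
  R → 5
  S → 6
  ρ[z/u](S) → 6
  ρ[b/d](ρ[z/u](S)) → 6
  ρ[f/c](ρ[b/d](ρ[z/u](S))) → 6
  π[z,b,f](ρ[f/c](ρ[b/d](ρ[z/u](S)))) → 6
  (R ∪ π[z,b,f](ρ[f/c](ρ[b/d](ρ[z/u](S))))) → 11
  γ[b; MAX(f)→g]((R ∪ π[z,b,f](ρ[f/c](ρ[b/d](ρ[z/u](S)))))) → 6
  R → 5
  ρ[d/b](R) → 5
  (γ[b; MAX(f)→g]((R ∪ π[z,b,f](ρ[f/c](ρ[b/d](ρ[z/u](S)))))) ⋈[b=f] ρ[d/b](R)) → 2

== RESULT ==
b | g | z | d | f
2 | 8 | q | 7 | 2
7 | 8 | p | 4 | 7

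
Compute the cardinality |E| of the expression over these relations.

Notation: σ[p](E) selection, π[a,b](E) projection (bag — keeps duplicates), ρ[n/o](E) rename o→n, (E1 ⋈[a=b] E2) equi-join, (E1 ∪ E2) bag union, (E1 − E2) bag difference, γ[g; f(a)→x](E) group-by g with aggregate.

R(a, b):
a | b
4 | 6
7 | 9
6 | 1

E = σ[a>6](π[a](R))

Row counts bottom-up:
  R → 3
  π[a](R) → 3
  σ[a>6](π[a](R)) → 1

|E| = 1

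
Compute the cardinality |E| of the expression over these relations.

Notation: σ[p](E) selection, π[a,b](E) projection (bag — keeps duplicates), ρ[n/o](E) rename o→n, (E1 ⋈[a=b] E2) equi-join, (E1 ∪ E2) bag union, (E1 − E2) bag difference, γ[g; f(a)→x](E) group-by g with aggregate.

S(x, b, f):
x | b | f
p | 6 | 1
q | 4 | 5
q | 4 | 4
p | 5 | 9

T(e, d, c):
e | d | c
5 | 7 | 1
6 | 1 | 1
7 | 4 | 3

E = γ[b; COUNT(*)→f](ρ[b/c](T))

Subexpression sizes:
  T → 3
  ρ[b/c](T) → 3
  γ[b; COUNT(*)→f](ρ[b/c](T)) → 2

|E| = 2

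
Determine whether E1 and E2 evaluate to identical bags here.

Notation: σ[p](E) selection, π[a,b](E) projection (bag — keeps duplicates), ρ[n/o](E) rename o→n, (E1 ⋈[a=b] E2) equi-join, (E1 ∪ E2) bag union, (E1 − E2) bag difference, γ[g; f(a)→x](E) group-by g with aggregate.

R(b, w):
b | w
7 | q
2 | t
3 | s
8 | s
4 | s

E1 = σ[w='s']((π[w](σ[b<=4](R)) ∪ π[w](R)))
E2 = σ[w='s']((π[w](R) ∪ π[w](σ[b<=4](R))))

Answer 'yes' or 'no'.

E1 per-node cardinality:
  R → 5
  σ[b<=4](R) → 3
  π[w](σ[b<=4](R)) → 3
  R → 5
  π[w](R) → 5
  (π[w](σ[b<=4](R)) ∪ π[w](R)) → 8
  σ[w='s']((π[w](σ[b<=4](R)) ∪ π[w](R))) → 5
E2 per-node cardinality:
  R → 5
  π[w](R) → 5
  R → 5
  σ[b<=4](R) → 3
  π[w](σ[b<=4](R)) → 3
  (π[w](R) ∪ π[w](σ[b<=4](R))) → 8
  σ[w='s']((π[w](R) ∪ π[w](σ[b<=4](R)))) → 5

E1 and E2 produce the same multiset:
w
s
s
s
s
s

yes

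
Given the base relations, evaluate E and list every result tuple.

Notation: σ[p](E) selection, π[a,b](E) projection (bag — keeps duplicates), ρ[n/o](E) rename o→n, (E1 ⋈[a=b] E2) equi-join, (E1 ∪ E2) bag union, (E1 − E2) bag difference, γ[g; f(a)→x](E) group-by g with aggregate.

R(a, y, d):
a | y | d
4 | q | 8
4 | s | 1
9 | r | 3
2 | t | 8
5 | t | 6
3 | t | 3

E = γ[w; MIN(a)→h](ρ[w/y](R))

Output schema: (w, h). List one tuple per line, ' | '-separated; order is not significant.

Subexpression sizes:
  R → 6
  ρ[w/y](R) → 6
  γ[w; MIN(a)→h](ρ[w/y](R)) → 4

== RESULT ==
w | h
q | 4
r | 9
s | 4
t | 2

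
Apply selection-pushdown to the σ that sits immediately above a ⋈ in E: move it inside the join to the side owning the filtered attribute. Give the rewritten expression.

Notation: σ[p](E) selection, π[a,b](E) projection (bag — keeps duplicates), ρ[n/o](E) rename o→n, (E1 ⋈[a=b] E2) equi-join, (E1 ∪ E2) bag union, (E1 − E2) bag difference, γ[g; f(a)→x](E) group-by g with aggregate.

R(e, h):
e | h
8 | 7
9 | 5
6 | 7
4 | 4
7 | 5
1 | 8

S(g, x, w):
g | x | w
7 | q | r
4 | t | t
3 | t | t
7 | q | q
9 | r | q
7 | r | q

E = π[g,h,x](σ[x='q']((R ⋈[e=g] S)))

σ filters on x, owned by the right side.
E' = π[g,h,x]((R ⋈[e=g] σ[x='q'](S)))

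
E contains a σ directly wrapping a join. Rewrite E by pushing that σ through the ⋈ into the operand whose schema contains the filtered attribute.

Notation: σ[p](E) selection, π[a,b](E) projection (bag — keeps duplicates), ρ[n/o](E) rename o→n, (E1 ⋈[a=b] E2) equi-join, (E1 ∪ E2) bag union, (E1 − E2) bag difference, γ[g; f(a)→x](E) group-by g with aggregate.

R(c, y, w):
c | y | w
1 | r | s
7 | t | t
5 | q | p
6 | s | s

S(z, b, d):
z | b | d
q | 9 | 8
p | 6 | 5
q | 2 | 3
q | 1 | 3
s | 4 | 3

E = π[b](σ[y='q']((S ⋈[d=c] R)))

σ filters on y, owned by the right side.
E' = π[b]((S ⋈[d=c] σ[y='q'](R)))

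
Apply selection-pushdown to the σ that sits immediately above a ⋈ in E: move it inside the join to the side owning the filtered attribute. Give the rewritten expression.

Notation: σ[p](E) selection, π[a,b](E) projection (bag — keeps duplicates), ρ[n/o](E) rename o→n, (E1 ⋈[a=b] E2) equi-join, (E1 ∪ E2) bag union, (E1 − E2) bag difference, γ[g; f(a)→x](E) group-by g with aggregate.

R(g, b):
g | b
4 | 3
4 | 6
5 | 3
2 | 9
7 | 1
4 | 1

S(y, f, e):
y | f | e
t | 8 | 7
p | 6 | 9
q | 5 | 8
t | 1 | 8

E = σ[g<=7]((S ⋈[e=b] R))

σ filters on g, owned by the right side.
E' = (S ⋈[e=b] σ[g<=7](R))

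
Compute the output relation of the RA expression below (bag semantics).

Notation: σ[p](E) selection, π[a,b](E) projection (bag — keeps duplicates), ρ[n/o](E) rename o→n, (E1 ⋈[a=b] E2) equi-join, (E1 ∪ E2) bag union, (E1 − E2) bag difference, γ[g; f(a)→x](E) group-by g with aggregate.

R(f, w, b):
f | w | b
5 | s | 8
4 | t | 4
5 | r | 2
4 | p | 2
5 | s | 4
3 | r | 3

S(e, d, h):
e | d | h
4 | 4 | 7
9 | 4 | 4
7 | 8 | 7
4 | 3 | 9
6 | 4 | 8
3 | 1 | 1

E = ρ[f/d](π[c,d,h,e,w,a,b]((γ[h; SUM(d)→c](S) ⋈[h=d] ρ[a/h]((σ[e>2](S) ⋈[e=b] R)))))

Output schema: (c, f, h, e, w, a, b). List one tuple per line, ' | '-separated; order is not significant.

Stepwise |·|:
  S → 6
  γ[h; SUM(d)→c](S) → 5
  S → 6
  σ[e>2](S) → 6
  R → 6
  (σ[e>2](S) ⋈[e=b] R) → 5
  ρ[a/h]((σ[e>2](S) ⋈[e=b] R)) → 5
  (γ[h; SUM(d)→c](S) ⋈[h=d] ρ[a/h]((σ[e>2](S) ⋈[e=b] R))) → 3
  π[c,d,h,e,w,a,b]((γ[h; SUM(d)→c](S) ⋈[h=d] ρ[a/h]((σ[e>2](S) ⋈[e=b] R)))) → 3
  ρ[f/d](π[c,d,h,e,w,a,b]((γ[h; SUM(d)→c](S) ⋈[h=d] ρ[a/h]((σ[e>2](S) ⋈[e=b] R))))) → 3

== RESULT ==
c | f | h | e | w | a | b
1 | 1 | 1 | 3 | r | 1 | 3
4 | 4 | 4 | 4 | s | 7 | 4
4 | 4 | 4 | 4 | t | 7 | 4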